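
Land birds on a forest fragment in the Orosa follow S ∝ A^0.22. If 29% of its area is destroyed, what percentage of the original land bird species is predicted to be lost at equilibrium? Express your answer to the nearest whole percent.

S_new/S_old = (A_new/A_old)^z = 0.71^0.22
= exp(0.22 × ln 0.71) = exp(0.22 × -0.3425) = exp(-0.0753) ≈ 0.9274
Fraction lost = 1 − 0.9274 = 0.07258

7%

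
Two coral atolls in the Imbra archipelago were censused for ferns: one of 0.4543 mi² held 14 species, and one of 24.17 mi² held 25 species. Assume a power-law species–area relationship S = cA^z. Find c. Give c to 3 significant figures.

z = ln(S₂/S₁) / ln(A₂/A₁) = ln(25/14) / ln(24.17/0.4543) = 0.5798 / 3.9741 = 0.1459
c = S₁ / A₁^z = 14 / 0.4543^0.1459 = 14 / 0.8913 = 15.71

15.7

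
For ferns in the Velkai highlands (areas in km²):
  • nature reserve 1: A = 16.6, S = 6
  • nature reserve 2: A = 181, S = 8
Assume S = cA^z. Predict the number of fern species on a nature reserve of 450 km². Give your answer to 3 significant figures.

8.93

z = ln(8/6) / ln(181/16.6) = 0.2877 / 2.3891 = 0.1204
c = 6 / 16.6^0.1204 = 6 / 1.403 = 4.278
S₃ = 4.278 × 450^0.1204 = 4.278 × 2.087 ≈ 8.927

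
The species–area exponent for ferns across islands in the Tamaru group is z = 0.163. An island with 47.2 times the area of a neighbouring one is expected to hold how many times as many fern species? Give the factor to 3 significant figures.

S₂/S₁ = (A₂/A₁)^z = 47.2^0.163
ln(S₂/S₁) = 0.163 × ln 47.2 = 0.163 × 3.8544 = 0.6283
S₂/S₁ = e^0.6283 ≈ 1.874

1.87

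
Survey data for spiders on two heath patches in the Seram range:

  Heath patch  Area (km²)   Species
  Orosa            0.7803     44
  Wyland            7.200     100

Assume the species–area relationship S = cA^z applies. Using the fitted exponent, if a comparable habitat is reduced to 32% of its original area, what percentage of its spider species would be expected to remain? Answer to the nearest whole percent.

z = ln(100/44) / ln(7.2/0.7803) = 0.8210 / 2.2222 = 0.3695
S_new/S_old = (A_new/A_old)^z = 0.32^0.3695 = exp(0.3695 × -1.1394) = 0.6564

66%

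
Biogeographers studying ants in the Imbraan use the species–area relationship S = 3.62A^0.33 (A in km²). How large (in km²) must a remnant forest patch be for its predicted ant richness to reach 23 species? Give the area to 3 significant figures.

23 = 3.62 × A^0.33  ⇒  A^0.33 = 23/3.62 = 6.354
ln A = ln(6.354) / 0.33 = 1.8490 / 0.33 = 5.6031
A = e^5.6031 ≈ 271.3 km²

271 km²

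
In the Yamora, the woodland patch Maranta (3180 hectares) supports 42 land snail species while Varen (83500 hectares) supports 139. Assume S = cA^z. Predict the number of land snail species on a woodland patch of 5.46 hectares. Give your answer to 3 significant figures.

4.08

z = ln(139/42) / ln(83500/3180) = 1.1968 / 3.2680 = 0.3662
c = 42 / 3180^0.3662 = 42 / 19.17 = 2.191
S₃ = 2.191 × 5.46^0.3662 = 2.191 × 1.862 ≈ 4.079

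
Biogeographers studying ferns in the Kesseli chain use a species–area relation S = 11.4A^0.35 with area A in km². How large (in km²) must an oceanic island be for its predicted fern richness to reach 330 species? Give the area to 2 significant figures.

330 = 11.4 × A^0.35  ⇒  A^0.35 = 330/11.4 = 28.95
ln A = ln(28.95) / 0.35 = 3.3655 / 0.35 = 9.6157
A = e^9.6157 ≈ 14998 km²

15000 km²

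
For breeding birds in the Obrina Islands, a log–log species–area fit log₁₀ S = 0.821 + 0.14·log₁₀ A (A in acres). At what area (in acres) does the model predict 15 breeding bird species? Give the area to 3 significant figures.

15 = 6.622 × A^0.14  ⇒  A^0.14 = 15/6.622 = 2.265
ln A = ln(2.265) / 0.14 = 0.8176 / 0.14 = 5.8402
A = e^5.8402 ≈ 343.8 acres

344 acres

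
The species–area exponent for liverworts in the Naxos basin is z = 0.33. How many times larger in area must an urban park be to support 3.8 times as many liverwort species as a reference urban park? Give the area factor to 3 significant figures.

(A₂/A₁)^0.33 = 3.8, so A₂/A₁ = 3.8^(1/0.33) = 3.8^3.03
ln(A₂/A₁) = ln 3.8 / 0.33 = 1.3350 / 0.33 = 4.0455
A₂/A₁ = e^4.0455 ≈ 57.14

57.1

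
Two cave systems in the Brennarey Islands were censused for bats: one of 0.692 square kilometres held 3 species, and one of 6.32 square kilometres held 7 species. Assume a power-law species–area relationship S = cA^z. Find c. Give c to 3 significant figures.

z = ln(S₂/S₁) / ln(A₂/A₁) = ln(7/3) / ln(6.32/0.692) = 0.8473 / 2.2119 = 0.3831
c = S₁ / A₁^z = 3 / 0.692^0.3831 = 3 / 0.8685 = 3.454

3.45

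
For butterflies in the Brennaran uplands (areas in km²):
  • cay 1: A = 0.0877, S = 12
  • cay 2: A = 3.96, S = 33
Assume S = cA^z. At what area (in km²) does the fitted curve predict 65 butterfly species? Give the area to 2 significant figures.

51 km²

z = ln(33/12) / ln(3.96/0.0877) = 1.0116 / 3.8101 = 0.2655
c = 12 / 0.0877^0.2655 = 12 / 0.524 = 22.9
A = (65/22.9)^(1/0.2655) ⇒ ln A = ln(2.839)/0.2655 = 3.9294
A = e^3.9294 ≈ 50.88 km²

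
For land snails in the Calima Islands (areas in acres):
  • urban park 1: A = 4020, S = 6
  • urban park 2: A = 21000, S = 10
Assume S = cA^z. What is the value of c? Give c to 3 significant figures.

0.462

z = ln(S₂/S₁) / ln(A₂/A₁) = ln(10/6) / ln(21000/4020) = 0.5108 / 1.6532 = 0.3090
c = S₁ / A₁^z = 6 / 4020^0.3090 = 6 / 12.99 = 0.4619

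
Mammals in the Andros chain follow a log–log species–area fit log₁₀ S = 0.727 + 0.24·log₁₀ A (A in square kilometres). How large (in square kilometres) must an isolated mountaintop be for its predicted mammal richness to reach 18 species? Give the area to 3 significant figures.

18 = 5.333 × A^0.24  ⇒  A^0.24 = 18/5.333 = 3.375
ln A = ln(3.375) / 0.24 = 1.2164 / 0.24 = 5.0683
A = e^5.0683 ≈ 158.9 square kilometres

159 square kilometres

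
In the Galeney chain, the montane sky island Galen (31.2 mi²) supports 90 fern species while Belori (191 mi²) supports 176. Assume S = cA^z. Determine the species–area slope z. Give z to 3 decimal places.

Taking logs: ln S = ln c + z ln A, so z = (ln S₂ − ln S₁)/(ln A₂ − ln A₁).
z = ln(176/90) / ln(191/31.2) = ln(1.956) / ln(6.122) = 0.6707 / 1.8119 = 0.3702

0.370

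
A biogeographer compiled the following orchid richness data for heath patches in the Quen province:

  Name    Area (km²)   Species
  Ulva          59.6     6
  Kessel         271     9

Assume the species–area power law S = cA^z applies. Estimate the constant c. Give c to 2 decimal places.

2.01

z = ln(S₂/S₁) / ln(A₂/A₁) = ln(9/6) / ln(271/59.6) = 0.4055 / 1.5145 = 0.2677
c = S₁ / A₁^z = 6 / 59.6^0.2677 = 6 / 2.987 = 2.008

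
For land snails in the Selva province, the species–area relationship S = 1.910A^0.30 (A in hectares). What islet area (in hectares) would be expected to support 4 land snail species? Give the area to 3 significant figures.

4 = 1.91 × A^0.3  ⇒  A^0.3 = 4/1.91 = 2.094
ln A = ln(2.094) / 0.3 = 0.7392 / 0.3 = 2.4640
A = e^2.4640 ≈ 11.75 hectares

11.8 hectares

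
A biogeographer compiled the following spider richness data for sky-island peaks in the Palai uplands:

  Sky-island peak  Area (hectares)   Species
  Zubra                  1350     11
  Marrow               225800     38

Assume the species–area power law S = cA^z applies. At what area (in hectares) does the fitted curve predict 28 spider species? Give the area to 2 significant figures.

64000 hectares

z = ln(38/11) / ln(225800/1350) = 1.2397 / 5.1195 = 0.2421
c = 11 / 1350^0.2421 = 11 / 5.728 = 1.92
A = (28/1.92)^(1/0.2421) ⇒ ln A = ln(14.58)/0.2421 = 11.0663
A = e^11.0663 ≈ 63977 hectares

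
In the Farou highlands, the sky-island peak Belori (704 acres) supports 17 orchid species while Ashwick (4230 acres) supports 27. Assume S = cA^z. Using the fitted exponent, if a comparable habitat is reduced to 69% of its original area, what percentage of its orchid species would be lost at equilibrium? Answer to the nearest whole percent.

9%

z = ln(27/17) / ln(4230/704) = 0.4626 / 1.7932 = 0.2580
S_new/S_old = (A_new/A_old)^z = 0.69^0.2580 = exp(0.2580 × -0.3711) = 0.9087
Fraction lost = 1 − 0.9087 = 0.09129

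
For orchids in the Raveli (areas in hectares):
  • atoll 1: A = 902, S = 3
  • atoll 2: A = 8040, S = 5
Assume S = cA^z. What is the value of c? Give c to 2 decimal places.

0.61

z = ln(S₂/S₁) / ln(A₂/A₁) = ln(5/3) / ln(8040/902) = 0.5108 / 2.1876 = 0.2335
c = S₁ / A₁^z = 3 / 902^0.2335 = 3 / 4.899 = 0.6124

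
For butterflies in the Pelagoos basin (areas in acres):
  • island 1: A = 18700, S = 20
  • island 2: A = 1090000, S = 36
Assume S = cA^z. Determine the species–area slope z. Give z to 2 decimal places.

0.14

Taking logs: ln S = ln c + z ln A, so z = (ln S₂ − ln S₁)/(ln A₂ − ln A₁).
z = ln(36/20) / ln(1090000/18700) = ln(1.8) / ln(58.29) = 0.5878 / 4.0654 = 0.1446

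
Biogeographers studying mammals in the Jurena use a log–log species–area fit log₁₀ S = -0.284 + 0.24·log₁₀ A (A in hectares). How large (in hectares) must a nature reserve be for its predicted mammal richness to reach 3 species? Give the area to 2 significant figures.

3 = 0.52 × A^0.24  ⇒  A^0.24 = 3/0.52 = 5.769
ln A = ln(5.769) / 0.24 = 1.7525 / 0.24 = 7.3023
A = e^7.3023 ≈ 1484 hectares

1500 hectares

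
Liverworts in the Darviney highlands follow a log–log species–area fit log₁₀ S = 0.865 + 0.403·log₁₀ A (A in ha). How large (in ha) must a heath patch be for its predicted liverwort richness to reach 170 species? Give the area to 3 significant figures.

2440 ha

170 = 7.328 × A^0.403  ⇒  A^0.403 = 170/7.328 = 23.2
ln A = ln(23.2) / 0.403 = 3.1441 / 0.403 = 7.8016
A = e^7.8016 ≈ 2445 ha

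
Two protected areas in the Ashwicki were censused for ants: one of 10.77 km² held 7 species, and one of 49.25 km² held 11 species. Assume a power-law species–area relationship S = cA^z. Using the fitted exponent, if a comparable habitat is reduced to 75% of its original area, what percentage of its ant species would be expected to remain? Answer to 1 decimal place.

z = ln(11/7) / ln(49.25/10.77) = 0.4520 / 1.5201 = 0.2973
S_new/S_old = (A_new/A_old)^z = 0.75^0.2973 = exp(0.2973 × -0.2877) = 0.918

91.8%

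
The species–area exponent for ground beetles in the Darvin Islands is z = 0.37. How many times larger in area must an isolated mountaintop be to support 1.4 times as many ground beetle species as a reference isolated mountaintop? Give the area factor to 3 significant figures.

(A₂/A₁)^0.37 = 1.4, so A₂/A₁ = 1.4^(1/0.37) = 1.4^2.703
ln(A₂/A₁) = ln 1.4 / 0.37 = 0.3365 / 0.37 = 0.9094
A₂/A₁ = e^0.9094 ≈ 2.483

2.48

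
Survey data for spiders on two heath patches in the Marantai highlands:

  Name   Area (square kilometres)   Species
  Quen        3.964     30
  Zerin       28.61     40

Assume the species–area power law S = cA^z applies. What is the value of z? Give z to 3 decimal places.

Taking logs: ln S = ln c + z ln A, so z = (ln S₂ − ln S₁)/(ln A₂ − ln A₁).
z = ln(40/30) / ln(28.61/3.964) = ln(1.333) / ln(7.217) = 0.2877 / 1.9765 = 0.1456

0.146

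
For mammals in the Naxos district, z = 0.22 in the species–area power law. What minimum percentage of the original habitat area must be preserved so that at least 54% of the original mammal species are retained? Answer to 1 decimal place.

6.1%

Need (A_new/A_old)^0.22 = 0.54, so A_new/A_old = 0.54^(1/0.22) = 0.54^4.545
ln(A_new/A_old) = ln 0.54 / 0.22 = -0.6162 / 0.22 = -2.8008
A_new/A_old = e^-2.8008 ≈ 0.06076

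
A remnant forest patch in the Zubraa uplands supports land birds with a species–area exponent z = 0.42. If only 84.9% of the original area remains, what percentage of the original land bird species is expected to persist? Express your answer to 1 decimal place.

S_new/S_old = (A_new/A_old)^z = 0.849^0.42
= exp(0.42 × ln 0.849) = exp(0.42 × -0.1637) = exp(-0.0688) ≈ 0.9336

93.4%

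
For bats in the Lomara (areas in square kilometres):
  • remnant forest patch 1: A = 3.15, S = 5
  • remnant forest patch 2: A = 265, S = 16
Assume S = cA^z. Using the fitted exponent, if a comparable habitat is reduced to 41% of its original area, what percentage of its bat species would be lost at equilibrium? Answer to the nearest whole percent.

21%

z = ln(16/5) / ln(265/3.15) = 1.1632 / 4.4323 = 0.2624
S_new/S_old = (A_new/A_old)^z = 0.41^0.2624 = exp(0.2624 × -0.8916) = 0.7914
Fraction lost = 1 − 0.7914 = 0.2086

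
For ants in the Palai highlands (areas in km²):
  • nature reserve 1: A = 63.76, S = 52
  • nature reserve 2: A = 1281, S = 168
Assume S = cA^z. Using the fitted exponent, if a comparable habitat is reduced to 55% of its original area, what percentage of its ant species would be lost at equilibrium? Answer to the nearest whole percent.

21%

z = ln(168/52) / ln(1281/63.76) = 1.1727 / 3.0003 = 0.3909
S_new/S_old = (A_new/A_old)^z = 0.55^0.3909 = exp(0.3909 × -0.5978) = 0.7916
Fraction lost = 1 − 0.7916 = 0.2084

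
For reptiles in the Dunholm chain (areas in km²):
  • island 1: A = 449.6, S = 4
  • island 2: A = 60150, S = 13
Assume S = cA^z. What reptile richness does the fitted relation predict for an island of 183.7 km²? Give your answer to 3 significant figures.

3.22

z = ln(13/4) / ln(60150/449.6) = 1.1787 / 4.8962 = 0.2407
c = 4 / 449.6^0.2407 = 4 / 4.351 = 0.9193
S₃ = 0.9193 × 183.7^0.2407 = 0.9193 × 3.508 ≈ 3.225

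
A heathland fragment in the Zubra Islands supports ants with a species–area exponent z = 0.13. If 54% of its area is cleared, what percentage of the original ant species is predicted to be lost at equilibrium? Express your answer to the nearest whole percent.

10%

S_new/S_old = (A_new/A_old)^z = 0.46^0.13
= exp(0.13 × ln 0.46) = exp(0.13 × -0.7765) = exp(-0.1009) ≈ 0.904
Fraction lost = 1 − 0.904 = 0.09602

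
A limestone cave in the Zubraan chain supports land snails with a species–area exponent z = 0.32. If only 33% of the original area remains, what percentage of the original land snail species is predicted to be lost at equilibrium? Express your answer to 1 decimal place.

29.9%

S_new/S_old = (A_new/A_old)^z = 0.33^0.32
= exp(0.32 × ln 0.33) = exp(0.32 × -1.1087) = exp(-0.3548) ≈ 0.7013
Fraction lost = 1 − 0.7013 = 0.2987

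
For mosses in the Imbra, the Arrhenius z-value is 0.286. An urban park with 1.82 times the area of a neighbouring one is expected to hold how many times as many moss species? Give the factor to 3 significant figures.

S₂/S₁ = (A₂/A₁)^z = 1.82^0.286
ln(S₂/S₁) = 0.286 × ln 1.82 = 0.286 × 0.5988 = 0.1713
S₂/S₁ = e^0.1713 ≈ 1.187

1.19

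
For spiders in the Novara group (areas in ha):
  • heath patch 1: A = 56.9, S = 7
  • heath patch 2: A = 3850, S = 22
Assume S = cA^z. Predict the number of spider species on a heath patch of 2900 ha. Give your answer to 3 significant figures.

z = ln(22/7) / ln(3850/56.9) = 1.1451 / 4.2145 = 0.2717
c = 7 / 56.9^0.2717 = 7 / 2.998 = 2.335
S₃ = 2.335 × 2900^0.2717 = 2.335 × 8.725 ≈ 20.37

20.4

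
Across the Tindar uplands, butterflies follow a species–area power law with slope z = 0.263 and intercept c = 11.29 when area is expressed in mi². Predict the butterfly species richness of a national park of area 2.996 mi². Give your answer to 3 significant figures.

15.1

S = 11.29 × 2.996^0.263
ln S = ln 11.29 + 0.263 × ln 2.996 = 2.4239 + 0.263 × 1.0973 = 2.7125
S = e^2.7125 ≈ 15.07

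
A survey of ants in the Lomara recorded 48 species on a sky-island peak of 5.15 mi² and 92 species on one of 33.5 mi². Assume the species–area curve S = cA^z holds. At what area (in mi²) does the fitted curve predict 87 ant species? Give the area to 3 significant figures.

z = ln(92/48) / ln(33.5/5.15) = 0.6506 / 1.8725 = 0.3474
c = 48 / 5.15^0.3474 = 48 / 1.767 = 27.16
A = (87/27.16)^(1/0.3474) ⇒ ln A = ln(3.203)/0.3474 = 3.3507
A = e^3.3507 ≈ 28.52 mi²

28.5 mi²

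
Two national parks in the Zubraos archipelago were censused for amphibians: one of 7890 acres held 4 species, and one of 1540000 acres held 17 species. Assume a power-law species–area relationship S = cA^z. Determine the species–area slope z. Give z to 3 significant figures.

0.274

Taking logs: ln S = ln c + z ln A, so z = (ln S₂ − ln S₁)/(ln A₂ − ln A₁).
z = ln(17/4) / ln(1540000/7890) = ln(4.25) / ln(195.2) = 1.4469 / 5.2739 = 0.2744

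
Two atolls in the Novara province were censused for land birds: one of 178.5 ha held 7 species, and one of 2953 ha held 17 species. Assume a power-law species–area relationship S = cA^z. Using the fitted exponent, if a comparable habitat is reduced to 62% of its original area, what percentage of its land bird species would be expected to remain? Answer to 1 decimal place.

86.0%

z = ln(17/7) / ln(2953/178.5) = 0.8873 / 2.8060 = 0.3162
S_new/S_old = (A_new/A_old)^z = 0.62^0.3162 = exp(0.3162 × -0.4780) = 0.8597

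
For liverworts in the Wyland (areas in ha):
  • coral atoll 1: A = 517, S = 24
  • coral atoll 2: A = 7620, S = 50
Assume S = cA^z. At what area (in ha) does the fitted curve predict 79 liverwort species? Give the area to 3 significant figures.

z = ln(50/24) / ln(7620/517) = 0.7340 / 2.6905 = 0.2728
c = 24 / 517^0.2728 = 24 / 5.498 = 4.365
A = (79/4.365)^(1/0.2728) ⇒ ln A = ln(18.1)/0.2728 = 10.6153
A = e^10.6153 ≈ 40754 ha

40800 ha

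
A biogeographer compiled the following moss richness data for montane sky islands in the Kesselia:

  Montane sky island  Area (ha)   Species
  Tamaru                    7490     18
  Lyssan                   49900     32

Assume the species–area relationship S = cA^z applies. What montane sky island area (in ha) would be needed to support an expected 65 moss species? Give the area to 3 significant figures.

516000 ha

z = ln(32/18) / ln(49900/7490) = 0.5754 / 1.8965 = 0.3034
c = 18 / 7490^0.3034 = 18 / 14.98 = 1.202
A = (65/1.202)^(1/0.3034) ⇒ ln A = ln(54.09)/0.3034 = 13.1536
A = e^13.1536 ≈ 515842 ha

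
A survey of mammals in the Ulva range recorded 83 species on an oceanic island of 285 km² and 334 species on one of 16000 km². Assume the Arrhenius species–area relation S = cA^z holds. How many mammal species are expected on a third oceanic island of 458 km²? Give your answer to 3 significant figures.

97.8

z = ln(334/83) / ln(16000/285) = 1.3923 / 4.0279 = 0.3457
c = 83 / 285^0.3457 = 83 / 7.056 = 11.76
S₃ = 11.76 × 458^0.3457 = 11.76 × 8.313 ≈ 97.79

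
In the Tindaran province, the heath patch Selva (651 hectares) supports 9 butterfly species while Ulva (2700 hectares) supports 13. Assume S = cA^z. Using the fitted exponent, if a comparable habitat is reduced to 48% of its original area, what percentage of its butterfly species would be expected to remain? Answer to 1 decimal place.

z = ln(13/9) / ln(2700/651) = 0.3677 / 1.4225 = 0.2585
S_new/S_old = (A_new/A_old)^z = 0.48^0.2585 = exp(0.2585 × -0.7340) = 0.8272

82.7%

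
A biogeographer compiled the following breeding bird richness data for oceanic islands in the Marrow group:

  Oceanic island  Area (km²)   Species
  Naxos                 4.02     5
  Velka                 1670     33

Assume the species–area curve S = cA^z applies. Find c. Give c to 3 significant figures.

3.23

z = ln(S₂/S₁) / ln(A₂/A₁) = ln(33/5) / ln(1670/4.02) = 1.8871 / 6.0293 = 0.3130
c = S₁ / A₁^z = 5 / 4.02^0.3130 = 5 / 1.546 = 3.235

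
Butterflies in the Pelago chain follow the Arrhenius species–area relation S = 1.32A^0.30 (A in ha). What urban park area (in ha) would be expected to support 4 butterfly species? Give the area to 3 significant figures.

40.3 ha

4 = 1.32 × A^0.3  ⇒  A^0.3 = 4/1.32 = 3.03
ln A = ln(3.03) / 0.3 = 1.1087 / 0.3 = 3.6955
A = e^3.6955 ≈ 40.27 ha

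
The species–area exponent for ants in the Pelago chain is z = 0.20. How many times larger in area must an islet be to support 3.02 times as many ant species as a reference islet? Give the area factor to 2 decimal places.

(A₂/A₁)^0.2 = 3.02, so A₂/A₁ = 3.02^(1/0.2) = 3.02^5
ln(A₂/A₁) = ln 3.02 / 0.2 = 1.1053 / 0.2 = 5.5263
A₂/A₁ = e^5.5263 ≈ 251.2

251.21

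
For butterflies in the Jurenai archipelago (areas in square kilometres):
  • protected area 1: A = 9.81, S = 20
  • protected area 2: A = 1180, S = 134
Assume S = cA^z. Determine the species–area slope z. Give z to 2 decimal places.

0.40

Taking logs: ln S = ln c + z ln A, so z = (ln S₂ − ln S₁)/(ln A₂ − ln A₁).
z = ln(134/20) / ln(1180/9.81) = ln(6.7) / ln(120.3) = 1.9021 / 4.7899 = 0.3971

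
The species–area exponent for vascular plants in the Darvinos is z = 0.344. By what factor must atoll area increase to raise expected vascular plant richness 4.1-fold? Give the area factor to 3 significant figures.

60.4

(A₂/A₁)^0.344 = 4.1, so A₂/A₁ = 4.1^(1/0.344) = 4.1^2.907
ln(A₂/A₁) = ln 4.1 / 0.344 = 1.4110 / 0.344 = 4.1017
A₂/A₁ = e^4.1017 ≈ 60.44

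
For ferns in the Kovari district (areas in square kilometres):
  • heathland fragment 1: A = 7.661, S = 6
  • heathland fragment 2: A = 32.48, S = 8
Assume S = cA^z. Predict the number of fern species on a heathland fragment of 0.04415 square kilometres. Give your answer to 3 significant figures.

2.15

z = ln(8/6) / ln(32.48/7.661) = 0.2877 / 1.4445 = 0.1992
c = 6 / 7.661^0.1992 = 6 / 1.5 = 4
S₃ = 4 × 0.04415^0.1992 = 4 × 0.5372 ≈ 2.149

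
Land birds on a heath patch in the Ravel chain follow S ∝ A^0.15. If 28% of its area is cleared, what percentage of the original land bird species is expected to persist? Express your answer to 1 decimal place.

S_new/S_old = (A_new/A_old)^z = 0.72^0.15
= exp(0.15 × ln 0.72) = exp(0.15 × -0.3285) = exp(-0.0493) ≈ 0.9519

95.2%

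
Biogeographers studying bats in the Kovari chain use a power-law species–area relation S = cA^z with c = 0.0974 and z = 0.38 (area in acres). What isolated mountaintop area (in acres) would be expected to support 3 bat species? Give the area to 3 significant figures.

8270 acres

3 = 0.0974 × A^0.38  ⇒  A^0.38 = 3/0.0974 = 30.8
ln A = ln(30.8) / 0.38 = 3.4275 / 0.38 = 9.0198
A = e^9.0198 ≈ 8266 acres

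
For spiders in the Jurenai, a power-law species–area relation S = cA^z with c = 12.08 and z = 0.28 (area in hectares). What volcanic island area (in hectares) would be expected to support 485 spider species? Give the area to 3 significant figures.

534000 hectares

485 = 12.08 × A^0.28  ⇒  A^0.28 = 485/12.08 = 40.15
ln A = ln(40.15) / 0.28 = 3.6926 / 0.28 = 13.1878
A = e^13.1878 ≈ 533839 hectares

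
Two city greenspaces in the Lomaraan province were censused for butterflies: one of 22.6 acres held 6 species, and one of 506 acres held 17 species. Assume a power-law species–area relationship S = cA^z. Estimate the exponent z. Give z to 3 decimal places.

Taking logs: ln S = ln c + z ln A, so z = (ln S₂ − ln S₁)/(ln A₂ − ln A₁).
z = ln(17/6) / ln(506/22.6) = ln(2.833) / ln(22.39) = 1.0415 / 3.1086 = 0.3350

0.335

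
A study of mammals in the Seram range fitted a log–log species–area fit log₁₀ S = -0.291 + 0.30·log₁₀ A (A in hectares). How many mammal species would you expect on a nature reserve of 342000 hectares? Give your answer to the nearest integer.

23

S = 0.5117 × 342000^0.3
ln S = ln 0.5117 + 0.3 × ln 342000 = -0.6701 + 0.3 × 12.7426 = 3.1527
S = e^3.1527 ≈ 23.4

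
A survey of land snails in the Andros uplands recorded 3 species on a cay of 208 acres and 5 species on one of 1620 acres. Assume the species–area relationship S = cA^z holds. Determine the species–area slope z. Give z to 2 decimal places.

Taking logs: ln S = ln c + z ln A, so z = (ln S₂ − ln S₁)/(ln A₂ − ln A₁).
z = ln(5/3) / ln(1620/208) = ln(1.667) / ln(7.788) = 0.5108 / 2.0526 = 0.2489

0.25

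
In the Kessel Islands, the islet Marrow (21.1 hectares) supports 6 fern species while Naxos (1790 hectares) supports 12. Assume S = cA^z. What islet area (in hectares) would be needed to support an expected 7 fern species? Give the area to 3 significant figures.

z = ln(12/6) / ln(1790/21.1) = 0.6931 / 4.4407 = 0.1561
c = 6 / 21.1^0.1561 = 6 / 1.61 = 3.728
A = (7/3.728)^(1/0.1561) ⇒ ln A = ln(1.878)/0.1561 = 4.0369
A = e^4.0369 ≈ 56.65 hectares

56.6 hectares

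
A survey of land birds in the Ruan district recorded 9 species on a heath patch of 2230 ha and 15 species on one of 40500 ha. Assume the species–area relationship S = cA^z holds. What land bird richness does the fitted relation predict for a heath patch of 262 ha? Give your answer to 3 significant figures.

6.17

z = ln(15/9) / ln(40500/2230) = 0.5108 / 2.8993 = 0.1762
c = 9 / 2230^0.1762 = 9 / 3.89 = 2.314
S₃ = 2.314 × 262^0.1762 = 2.314 × 2.667 ≈ 6.171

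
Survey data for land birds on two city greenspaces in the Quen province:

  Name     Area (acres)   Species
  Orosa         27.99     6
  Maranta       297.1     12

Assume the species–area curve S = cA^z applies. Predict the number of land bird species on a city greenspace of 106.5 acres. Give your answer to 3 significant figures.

z = ln(12/6) / ln(297.1/27.99) = 0.6931 / 2.3622 = 0.2934
c = 6 / 27.99^0.2934 = 6 / 2.658 = 2.257
S₃ = 2.257 × 106.5^0.2934 = 2.257 × 3.934 ≈ 8.881

8.88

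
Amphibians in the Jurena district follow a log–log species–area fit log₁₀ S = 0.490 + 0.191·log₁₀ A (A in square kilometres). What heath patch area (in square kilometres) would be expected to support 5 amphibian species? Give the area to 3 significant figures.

12.4 square kilometres

5 = 3.09 × A^0.191  ⇒  A^0.191 = 5/3.09 = 1.618
ln A = ln(1.618) / 0.191 = 0.4812 / 0.191 = 2.5192
A = e^2.5192 ≈ 12.42 square kilometres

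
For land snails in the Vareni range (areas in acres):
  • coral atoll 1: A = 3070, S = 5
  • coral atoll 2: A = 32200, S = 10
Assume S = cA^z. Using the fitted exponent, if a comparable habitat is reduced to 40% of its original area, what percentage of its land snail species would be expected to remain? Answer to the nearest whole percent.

76%

z = ln(10/5) / ln(32200/3070) = 0.6931 / 2.3503 = 0.2949
S_new/S_old = (A_new/A_old)^z = 0.4^0.2949 = exp(0.2949 × -0.9163) = 0.7632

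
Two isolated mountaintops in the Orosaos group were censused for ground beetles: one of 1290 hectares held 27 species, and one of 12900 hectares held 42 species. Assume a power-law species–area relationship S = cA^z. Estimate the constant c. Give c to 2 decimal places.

6.83

z = ln(S₂/S₁) / ln(A₂/A₁) = ln(42/27) / ln(12900/1290) = 0.4418 / 2.3026 = 0.1919
c = S₁ / A₁^z = 27 / 1290^0.1919 = 27 / 3.953 = 6.831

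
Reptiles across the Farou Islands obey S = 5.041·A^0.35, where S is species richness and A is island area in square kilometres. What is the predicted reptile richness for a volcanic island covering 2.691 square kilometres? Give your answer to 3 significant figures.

7.13

S = 5.041 × 2.691^0.35
ln S = ln 5.041 + 0.35 × ln 2.691 = 1.6176 + 0.35 × 0.9899 = 1.9641
S = e^1.9641 ≈ 7.128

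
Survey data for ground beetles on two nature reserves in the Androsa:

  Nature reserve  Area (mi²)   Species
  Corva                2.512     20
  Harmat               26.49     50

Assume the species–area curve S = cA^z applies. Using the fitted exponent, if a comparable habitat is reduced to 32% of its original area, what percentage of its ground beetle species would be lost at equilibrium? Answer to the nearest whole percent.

36%

z = ln(50/20) / ln(26.49/2.512) = 0.9163 / 2.3557 = 0.3890
S_new/S_old = (A_new/A_old)^z = 0.32^0.3890 = exp(0.3890 × -1.1394) = 0.642
Fraction lost = 1 − 0.642 = 0.358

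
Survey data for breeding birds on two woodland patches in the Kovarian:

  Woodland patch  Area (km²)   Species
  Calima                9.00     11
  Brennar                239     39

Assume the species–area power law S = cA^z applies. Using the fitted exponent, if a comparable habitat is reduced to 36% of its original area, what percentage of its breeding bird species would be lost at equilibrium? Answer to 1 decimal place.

32.6%

z = ln(39/11) / ln(239/9) = 1.2657 / 3.2792 = 0.3860
S_new/S_old = (A_new/A_old)^z = 0.36^0.3860 = exp(0.3860 × -1.0217) = 0.6741
Fraction lost = 1 − 0.6741 = 0.3259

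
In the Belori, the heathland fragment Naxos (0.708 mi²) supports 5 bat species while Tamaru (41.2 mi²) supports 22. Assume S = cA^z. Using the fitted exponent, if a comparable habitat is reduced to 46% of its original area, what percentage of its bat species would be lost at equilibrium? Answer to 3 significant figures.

z = ln(22/5) / ln(41.2/0.708) = 1.4816 / 4.0637 = 0.3646
S_new/S_old = (A_new/A_old)^z = 0.46^0.3646 = exp(0.3646 × -0.7765) = 0.7534
Fraction lost = 1 − 0.7534 = 0.2466

24.7%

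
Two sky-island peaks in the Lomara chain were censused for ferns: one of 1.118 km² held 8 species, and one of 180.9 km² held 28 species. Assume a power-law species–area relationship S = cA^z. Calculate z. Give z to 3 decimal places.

0.246

Taking logs: ln S = ln c + z ln A, so z = (ln S₂ − ln S₁)/(ln A₂ − ln A₁).
z = ln(28/8) / ln(180.9/1.118) = ln(3.5) / ln(161.8) = 1.2528 / 5.0864 = 0.2463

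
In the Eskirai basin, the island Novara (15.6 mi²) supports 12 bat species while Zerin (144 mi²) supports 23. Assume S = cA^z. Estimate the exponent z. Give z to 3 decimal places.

Taking logs: ln S = ln c + z ln A, so z = (ln S₂ − ln S₁)/(ln A₂ − ln A₁).
z = ln(23/12) / ln(144/15.6) = ln(1.917) / ln(9.231) = 0.6506 / 2.2225 = 0.2927

0.293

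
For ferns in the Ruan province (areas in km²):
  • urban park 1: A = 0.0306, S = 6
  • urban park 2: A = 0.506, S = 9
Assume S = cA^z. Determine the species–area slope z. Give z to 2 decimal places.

0.14

Taking logs: ln S = ln c + z ln A, so z = (ln S₂ − ln S₁)/(ln A₂ − ln A₁).
z = ln(9/6) / ln(0.506/0.0306) = ln(1.5) / ln(16.54) = 0.4055 / 2.8055 = 0.1445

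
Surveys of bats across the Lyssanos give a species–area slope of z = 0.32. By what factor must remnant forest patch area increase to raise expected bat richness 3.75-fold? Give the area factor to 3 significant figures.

(A₂/A₁)^0.32 = 3.75, so A₂/A₁ = 3.75^(1/0.32) = 3.75^3.125
ln(A₂/A₁) = ln 3.75 / 0.32 = 1.3218 / 0.32 = 4.1305
A₂/A₁ = e^4.1305 ≈ 62.21

62.2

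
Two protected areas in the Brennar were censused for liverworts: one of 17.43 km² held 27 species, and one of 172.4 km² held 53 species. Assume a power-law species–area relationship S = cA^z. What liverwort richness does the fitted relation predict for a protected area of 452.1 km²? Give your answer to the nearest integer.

70

z = ln(53/27) / ln(172.4/17.43) = 0.6745 / 2.2916 = 0.2943
c = 27 / 17.43^0.2943 = 27 / 2.319 = 11.64
S₃ = 11.64 × 452.1^0.2943 = 11.64 × 6.046 ≈ 70.39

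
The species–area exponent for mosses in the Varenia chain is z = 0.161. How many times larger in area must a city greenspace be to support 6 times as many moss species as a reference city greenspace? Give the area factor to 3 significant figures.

68100

(A₂/A₁)^0.161 = 6, so A₂/A₁ = 6^(1/0.161) = 6^6.211
ln(A₂/A₁) = ln 6 / 0.161 = 1.7918 / 0.161 = 11.1289
A₂/A₁ = e^11.1289 ≈ 68114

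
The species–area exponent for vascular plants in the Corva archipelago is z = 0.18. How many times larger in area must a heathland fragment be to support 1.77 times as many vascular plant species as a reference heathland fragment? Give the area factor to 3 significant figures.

23.9

(A₂/A₁)^0.18 = 1.77, so A₂/A₁ = 1.77^(1/0.18) = 1.77^5.556
ln(A₂/A₁) = ln 1.77 / 0.18 = 0.5710 / 0.18 = 3.1721
A₂/A₁ = e^3.1721 ≈ 23.86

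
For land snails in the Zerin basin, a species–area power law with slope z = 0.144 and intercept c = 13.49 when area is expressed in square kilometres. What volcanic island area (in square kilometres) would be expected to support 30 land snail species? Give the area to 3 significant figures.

257 square kilometres

30 = 13.49 × A^0.144  ⇒  A^0.144 = 30/13.49 = 2.224
ln A = ln(2.224) / 0.144 = 0.7992 / 0.144 = 5.5503
A = e^5.5503 ≈ 257.3 square kilometres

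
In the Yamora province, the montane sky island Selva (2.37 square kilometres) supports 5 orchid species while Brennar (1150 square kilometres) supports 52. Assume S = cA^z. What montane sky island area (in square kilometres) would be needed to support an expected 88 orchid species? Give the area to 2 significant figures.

z = ln(52/5) / ln(1150/2.37) = 2.3418 / 6.1846 = 0.3786
c = 5 / 2.37^0.3786 = 5 / 1.386 = 3.606
A = (88/3.606)^(1/0.3786) ⇒ ln A = ln(24.4)/0.3786 = 8.4369
A = e^8.4369 ≈ 4614 square kilometres

4600 square kilometres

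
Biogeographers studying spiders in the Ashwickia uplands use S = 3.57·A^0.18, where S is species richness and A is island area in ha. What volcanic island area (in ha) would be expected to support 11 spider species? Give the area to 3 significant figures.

11 = 3.57 × A^0.18  ⇒  A^0.18 = 11/3.57 = 3.081
ln A = ln(3.081) / 0.18 = 1.1253 / 0.18 = 6.2518
A = e^6.2518 ≈ 519 ha

519 ha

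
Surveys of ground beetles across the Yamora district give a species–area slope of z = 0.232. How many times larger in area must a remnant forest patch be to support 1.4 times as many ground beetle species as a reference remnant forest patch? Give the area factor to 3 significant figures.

4.26

(A₂/A₁)^0.232 = 1.4, so A₂/A₁ = 1.4^(1/0.232) = 1.4^4.31
ln(A₂/A₁) = ln 1.4 / 0.232 = 0.3365 / 0.232 = 1.4503
A₂/A₁ = e^1.4503 ≈ 4.264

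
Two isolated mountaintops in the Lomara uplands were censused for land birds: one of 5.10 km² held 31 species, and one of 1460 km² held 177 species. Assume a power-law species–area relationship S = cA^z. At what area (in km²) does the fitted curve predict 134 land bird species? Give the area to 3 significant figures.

591 km²

z = ln(177/31) / ln(1460/5.1) = 1.7422 / 5.6570 = 0.3080
c = 31 / 5.1^0.3080 = 31 / 1.652 = 18.77
A = (134/18.77)^(1/0.3080) ⇒ ln A = ln(7.139)/0.3080 = 6.3825
A = e^6.3825 ≈ 591.4 km²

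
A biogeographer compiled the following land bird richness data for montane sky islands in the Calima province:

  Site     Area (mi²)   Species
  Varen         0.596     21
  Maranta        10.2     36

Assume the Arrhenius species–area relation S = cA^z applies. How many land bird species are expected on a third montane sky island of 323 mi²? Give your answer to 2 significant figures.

z = ln(36/21) / ln(10.2/0.596) = 0.5390 / 2.8399 = 0.1898
c = 21 / 0.596^0.1898 = 21 / 0.9064 = 23.17
S₃ = 23.17 × 323^0.1898 = 23.17 × 2.994 ≈ 69.36

69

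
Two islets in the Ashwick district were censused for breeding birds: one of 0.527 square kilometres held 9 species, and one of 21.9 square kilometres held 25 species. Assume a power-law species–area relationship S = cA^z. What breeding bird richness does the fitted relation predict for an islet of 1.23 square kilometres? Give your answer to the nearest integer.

11

z = ln(25/9) / ln(21.9/0.527) = 1.0217 / 3.7270 = 0.2741
c = 9 / 0.527^0.2741 = 9 / 0.839 = 10.73
S₃ = 10.73 × 1.23^0.2741 = 10.73 × 1.058 ≈ 11.35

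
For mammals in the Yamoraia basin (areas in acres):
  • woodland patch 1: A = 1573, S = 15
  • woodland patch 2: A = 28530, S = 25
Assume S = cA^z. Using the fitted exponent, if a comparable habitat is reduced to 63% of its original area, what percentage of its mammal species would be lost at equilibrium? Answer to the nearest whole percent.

8%

z = ln(25/15) / ln(28530/1573) = 0.5108 / 2.8980 = 0.1763
S_new/S_old = (A_new/A_old)^z = 0.63^0.1763 = exp(0.1763 × -0.4620) = 0.9218
Fraction lost = 1 − 0.9218 = 0.07821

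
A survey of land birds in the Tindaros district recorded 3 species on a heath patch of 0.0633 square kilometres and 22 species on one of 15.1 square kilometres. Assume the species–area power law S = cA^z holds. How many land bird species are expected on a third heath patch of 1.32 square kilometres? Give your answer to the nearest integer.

z = ln(22/3) / ln(15.1/0.0633) = 1.9924 / 5.4746 = 0.3639
c = 3 / 0.0633^0.3639 = 3 / 0.3663 = 8.191
S₃ = 8.191 × 1.32^0.3639 = 8.191 × 1.106 ≈ 9.062

9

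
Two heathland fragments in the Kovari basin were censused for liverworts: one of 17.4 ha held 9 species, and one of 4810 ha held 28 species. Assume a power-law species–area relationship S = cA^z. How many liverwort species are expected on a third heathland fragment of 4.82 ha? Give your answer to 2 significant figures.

6.9

z = ln(28/9) / ln(4810/17.4) = 1.1350 / 5.6220 = 0.2019
c = 9 / 17.4^0.2019 = 9 / 1.78 = 5.056
S₃ = 5.056 × 4.82^0.2019 = 5.056 × 1.374 ≈ 6.945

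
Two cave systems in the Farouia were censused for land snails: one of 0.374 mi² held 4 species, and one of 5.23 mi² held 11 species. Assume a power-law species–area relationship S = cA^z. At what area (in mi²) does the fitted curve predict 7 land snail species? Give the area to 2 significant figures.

1.6 mi²

z = ln(11/4) / ln(5.23/0.374) = 1.0116 / 2.6379 = 0.3835
c = 4 / 0.374^0.3835 = 4 / 0.6858 = 5.833
A = (7/5.833)^(1/0.3835) ⇒ ln A = ln(1.2)/0.3835 = 0.4758
A = e^0.4758 ≈ 1.609 mi²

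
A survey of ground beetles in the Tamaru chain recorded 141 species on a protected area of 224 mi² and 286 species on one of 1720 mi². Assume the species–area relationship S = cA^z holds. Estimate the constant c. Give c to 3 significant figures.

z = ln(S₂/S₁) / ln(A₂/A₁) = ln(286/141) / ln(1720/224) = 0.7072 / 2.0384 = 0.3469
c = S₁ / A₁^z = 141 / 224^0.3469 = 141 / 6.538 = 21.57

21.6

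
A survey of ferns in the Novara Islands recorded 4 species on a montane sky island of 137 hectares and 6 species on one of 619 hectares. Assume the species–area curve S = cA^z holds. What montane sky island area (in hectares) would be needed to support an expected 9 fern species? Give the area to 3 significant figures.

2800 hectares

z = ln(6/4) / ln(619/137) = 0.4055 / 1.5081 = 0.2689
c = 4 / 137^0.2689 = 4 / 3.754 = 1.066
A = (9/1.066)^(1/0.2689) ⇒ ln A = ln(8.446)/0.2689 = 7.9362
A = e^7.9362 ≈ 2797 hectares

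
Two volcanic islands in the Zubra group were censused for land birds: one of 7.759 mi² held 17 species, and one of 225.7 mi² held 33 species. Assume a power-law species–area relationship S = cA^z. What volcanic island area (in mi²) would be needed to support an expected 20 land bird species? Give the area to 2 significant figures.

z = ln(33/17) / ln(225.7/7.759) = 0.6633 / 3.3704 = 0.1968
c = 17 / 7.759^0.1968 = 17 / 1.497 = 11.36
A = (20/11.36)^(1/0.1968) ⇒ ln A = ln(1.761)/0.1968 = 2.8747
A = e^2.8747 ≈ 17.72 mi²

18 mi²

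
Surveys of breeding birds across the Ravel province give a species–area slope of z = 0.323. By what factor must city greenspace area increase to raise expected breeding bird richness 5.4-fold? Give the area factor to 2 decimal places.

(A₂/A₁)^0.323 = 5.4, so A₂/A₁ = 5.4^(1/0.323) = 5.4^3.096
ln(A₂/A₁) = ln 5.4 / 0.323 = 1.6864 / 0.323 = 5.2210
A₂/A₁ = e^5.2210 ≈ 185.1

185.13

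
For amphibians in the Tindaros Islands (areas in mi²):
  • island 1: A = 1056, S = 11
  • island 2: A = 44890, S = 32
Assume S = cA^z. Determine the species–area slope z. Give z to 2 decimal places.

Taking logs: ln S = ln c + z ln A, so z = (ln S₂ − ln S₁)/(ln A₂ − ln A₁).
z = ln(32/11) / ln(44890/1056) = ln(2.909) / ln(42.51) = 1.0678 / 3.7497 = 0.2848

0.28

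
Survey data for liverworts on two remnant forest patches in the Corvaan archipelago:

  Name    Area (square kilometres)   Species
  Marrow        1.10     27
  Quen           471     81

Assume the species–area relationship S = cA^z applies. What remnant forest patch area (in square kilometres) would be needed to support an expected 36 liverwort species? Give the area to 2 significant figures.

z = ln(81/27) / ln(471/1.1) = 1.0986 / 6.0595 = 0.1813
c = 27 / 1.1^0.1813 = 27 / 1.017 = 26.54
A = (36/26.54)^(1/0.1813) ⇒ ln A = ln(1.357)/0.1813 = 1.6821
A = e^1.6821 ≈ 5.377 square kilometres

5.4 square kilometres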